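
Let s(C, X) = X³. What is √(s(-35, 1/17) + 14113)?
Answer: 3*√130970210/289 ≈ 118.80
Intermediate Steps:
√(s(-35, 1/17) + 14113) = √((1/17)³ + 14113) = √(1/4913 + 14113) = √(69337170/4913) = 3*√130970210/289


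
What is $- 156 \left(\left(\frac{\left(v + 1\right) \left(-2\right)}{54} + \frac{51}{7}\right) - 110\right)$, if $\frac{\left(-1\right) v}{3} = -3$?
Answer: $\frac{1013116}{63} \approx 16081.0$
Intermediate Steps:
$v = 9$ ($v = \left(-3\right) \left(-3\right) = 9$)
$- 156 \left(\left(\frac{\left(v + 1\right) \left(-2\right)}{54} + \frac{51}{7}\right) - 110\right) = - 156 \left(\left(\frac{\left(9 + 1\right) \left(-2\right)}{54} + \frac{51}{7}\right) - 110\right) = - 156 \left(\left(10 \left(-2\right) \frac{1}{54} + 51 \cdot \frac{1}{7}\right) - 110\right) = - 156 \left(\left(\left(-20\right) \frac{1}{54} + \frac{51}{7}\right) - 110\right) = - 156 \left(\left(- \frac{10}{27} + \frac{51}{7}\right) - 110\right) = - 156 \left(\frac{1307}{189} - 110\right) = \left(-156\right) \left(- \frac{19483}{189}\right) = \frac{1013116}{63}$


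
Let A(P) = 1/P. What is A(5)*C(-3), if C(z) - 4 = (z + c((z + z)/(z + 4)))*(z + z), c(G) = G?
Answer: 58/5 ≈ 11.600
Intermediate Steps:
C(z) = 4 + 2*z*(z + 2*z/(4 + z)) (C(z) = 4 + (z + (z + z)/(z + 4))*(z + z) = 4 + (z + (2*z)/(4 + z))*(2*z) = 4 + (z + 2*z/(4 + z))*(2*z) = 4 + 2*z*(z + 2*z/(4 + z)))
A(5)*C(-3) = (2*(2*(-3)² + (2 + (-3)²)*(4 - 3))/(4 - 3))/5 = (2*(2*9 + (2 + 9)*1)/1)/5 = (2*1*(18 + 11*1))/5 = (2*1*(18 + 11))/5 = (2*1*29)/5 = (⅕)*58 = 58/5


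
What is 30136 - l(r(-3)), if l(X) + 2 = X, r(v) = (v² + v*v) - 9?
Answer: 30129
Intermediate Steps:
r(v) = -9 + 2*v² (r(v) = (v² + v²) - 9 = 2*v² - 9 = -9 + 2*v²)
l(X) = -2 + X
30136 - l(r(-3)) = 30136 - (-2 + (-9 + 2*(-3)²)) = 30136 - (-2 + (-9 + 2*9)) = 30136 - (-2 + (-9 + 18)) = 30136 - (-2 + 9) = 30136 - 1*7 = 30136 - 7 = 30129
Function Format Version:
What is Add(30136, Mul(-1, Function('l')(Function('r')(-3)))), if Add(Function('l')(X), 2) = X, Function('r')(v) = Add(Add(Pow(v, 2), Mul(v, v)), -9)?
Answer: 30129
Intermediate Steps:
Function('r')(v) = Add(-9, Mul(2, Pow(v, 2))) (Function('r')(v) = Add(Add(Pow(v, 2), Pow(v, 2)), -9) = Add(Mul(2, Pow(v, 2)), -9) = Add(-9, Mul(2, Pow(v, 2))))
Function('l')(X) = Add(-2, X)
Add(30136, Mul(-1, Function('l')(Function('r')(-3)))) = Add(30136, Mul(-1, Add(-2, Add(-9, Mul(2, Pow(-3, 2)))))) = Add(30136, Mul(-1, Add(-2, Add(-9, Mul(2, 9))))) = Add(30136, Mul(-1, Add(-2, Add(-9, 18)))) = Add(30136, Mul(-1, Add(-2, 9))) = Add(30136, Mul(-1, 7)) = Add(30136, -7) = 30129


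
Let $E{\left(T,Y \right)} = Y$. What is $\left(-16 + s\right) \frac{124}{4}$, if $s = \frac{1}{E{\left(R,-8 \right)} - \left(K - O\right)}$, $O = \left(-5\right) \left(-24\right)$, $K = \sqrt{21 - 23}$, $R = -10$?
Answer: $- \frac{3109672}{6273} + \frac{31 i \sqrt{2}}{12546} \approx -495.72 + 0.0034944 i$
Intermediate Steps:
$K = i \sqrt{2}$ ($K = \sqrt{-2} = i \sqrt{2} \approx 1.4142 i$)
$O = 120$
$s = \frac{1}{112 - i \sqrt{2}}$ ($s = \frac{1}{-8 + \left(120 - i \sqrt{2}\right)} = \frac{1}{112 - i \sqrt{2}} \approx 0.0089272 + 0.0001127 i$)
$\left(-16 + s\right) \frac{124}{4} = \left(-16 + \left(\frac{56}{6273} + \frac{i \sqrt{2}}{12546}\right)\right) \frac{124}{4} = \left(- \frac{100312}{6273} + \frac{i \sqrt{2}}{12546}\right) 124 \cdot \frac{1}{4} = \left(- \frac{100312}{6273} + \frac{i \sqrt{2}}{12546}\right) 31 = - \frac{3109672}{6273} + \frac{31 i \sqrt{2}}{12546}$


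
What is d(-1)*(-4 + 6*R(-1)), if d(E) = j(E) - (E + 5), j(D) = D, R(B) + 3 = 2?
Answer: 50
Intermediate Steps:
R(B) = -1 (R(B) = -3 + 2 = -1)
d(E) = -5 (d(E) = E - (E + 5) = E - (5 + E) = E + (-5 - E) = -5)
d(-1)*(-4 + 6*R(-1)) = -5*(-4 + 6*(-1)) = -5*(-4 - 6) = -5*(-10) = 50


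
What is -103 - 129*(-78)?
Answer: 9959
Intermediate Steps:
-103 - 129*(-78) = -103 + 10062 = 9959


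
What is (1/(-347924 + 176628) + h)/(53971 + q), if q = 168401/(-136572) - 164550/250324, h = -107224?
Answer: -39244915918684926315/19753163173926996584 ≈ -1.9868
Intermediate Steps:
q = -16156933631/8546812332 (q = 168401*(-1/136572) - 164550*1/250324 = -168401/136572 - 82275/125162 = -16156933631/8546812332 ≈ -1.8904)
(1/(-347924 + 176628) + h)/(53971 + q) = (1/(-347924 + 176628) - 107224)/(53971 - 16156933631/8546812332) = (1/(-171296) - 107224)/(461263851436741/8546812332) = (-1/171296 - 107224)*(8546812332/461263851436741) = -18367042305/171296*8546812332/461263851436741 = -39244915918684926315/19753163173926996584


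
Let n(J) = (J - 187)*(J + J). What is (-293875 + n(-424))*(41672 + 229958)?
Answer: 60913842390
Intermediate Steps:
n(J) = 2*J*(-187 + J) (n(J) = (-187 + J)*(2*J) = 2*J*(-187 + J))
(-293875 + n(-424))*(41672 + 229958) = (-293875 + 2*(-424)*(-187 - 424))*(41672 + 229958) = (-293875 + 2*(-424)*(-611))*271630 = (-293875 + 518128)*271630 = 224253*271630 = 60913842390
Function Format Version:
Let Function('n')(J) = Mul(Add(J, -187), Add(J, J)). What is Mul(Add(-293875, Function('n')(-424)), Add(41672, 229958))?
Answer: 60913842390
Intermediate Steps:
Function('n')(J) = Mul(2, J, Add(-187, J)) (Function('n')(J) = Mul(Add(-187, J), Mul(2, J)) = Mul(2, J, Add(-187, J)))
Mul(Add(-293875, Function('n')(-424)), Add(41672, 229958)) = Mul(Add(-293875, Mul(2, -424, Add(-187, -424))), Add(41672, 229958)) = Mul(Add(-293875, Mul(2, -424, -611)), 271630) = Mul(Add(-293875, 518128), 271630) = Mul(224253, 271630) = 60913842390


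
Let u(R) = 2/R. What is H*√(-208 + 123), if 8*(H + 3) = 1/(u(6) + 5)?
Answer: -381*I*√85/128 ≈ -27.443*I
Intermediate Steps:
H = -381/128 (H = -3 + 1/(8*(2/6 + 5)) = -3 + 1/(8*(2*(⅙) + 5)) = -3 + 1/(8*(⅓ + 5)) = -3 + 1/(8*(16/3)) = -3 + (⅛)*(3/16) = -3 + 3/128 = -381/128 ≈ -2.9766)
H*√(-208 + 123) = -381*√(-208 + 123)/128 = -381*I*√85/128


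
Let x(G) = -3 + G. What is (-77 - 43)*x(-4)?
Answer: 840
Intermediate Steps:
(-77 - 43)*x(-4) = (-77 - 43)*(-3 - 4) = -120*(-7) = 840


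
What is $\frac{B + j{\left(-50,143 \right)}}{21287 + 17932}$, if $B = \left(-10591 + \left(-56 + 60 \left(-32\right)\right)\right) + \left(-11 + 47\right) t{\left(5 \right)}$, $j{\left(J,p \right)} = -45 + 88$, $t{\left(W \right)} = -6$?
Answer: $- \frac{12740}{39219} \approx -0.32484$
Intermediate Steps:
$j{\left(J,p \right)} = 43$
$B = -12783$ ($B = \left(-10591 + \left(-56 + 60 \left(-32\right)\right)\right) + \left(-11 + 47\right) \left(-6\right) = \left(-10591 - 1976\right) + 36 \left(-6\right) = \left(-10591 - 1976\right) - 216 = -12567 - 216 = -12783$)
$\frac{B + j{\left(-50,143 \right)}}{21287 + 17932} = \frac{-12783 + 43}{21287 + 17932} = - \frac{12740}{39219}$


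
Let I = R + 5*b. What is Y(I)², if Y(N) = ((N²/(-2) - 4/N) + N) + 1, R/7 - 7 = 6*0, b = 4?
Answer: 101669786449/19044 ≈ 5.3387e+6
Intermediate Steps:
R = 49 (R = 49 + 7*(6*0) = 49 + 7*0 = 49 + 0 = 49)
I = 69 (I = 49 + 5*4 = 49 + 20 = 69)
Y(N) = 1 + N - 4/N - N²/2 (Y(N) = ((N²*(-½) - 4/N) + N) + 1 = ((-N²/2 - 4/N) + N) + 1 = ((-4/N - N²/2) + N) + 1 = (N - 4/N - N²/2) + 1 = 1 + N - 4/N - N²/2)
Y(I)² = (1 + 69 - 4/69 - ½*69²)² = (1 + 69 - 4*1/69 - ½*4761)² = (1 + 69 - 4/69 - 4761/2)² = (-318857/138)² = 101669786449/19044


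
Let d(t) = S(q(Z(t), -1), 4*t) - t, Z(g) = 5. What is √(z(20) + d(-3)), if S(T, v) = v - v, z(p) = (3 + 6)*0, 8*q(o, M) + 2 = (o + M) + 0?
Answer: √3 ≈ 1.7320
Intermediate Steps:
q(o, M) = -¼ + M/8 + o/8 (q(o, M) = -¼ + ((o + M) + 0)/8 = -¼ + ((M + o) + 0)/8 = -¼ + (M + o)/8 = -¼ + (M/8 + o/8) = -¼ + M/8 + o/8)
z(p) = 0 (z(p) = 9*0 = 0)
S(T, v) = 0
d(t) = -t (d(t) = 0 - t = -t)
√(z(20) + d(-3)) = √(0 - 1*(-3)) = √(0 + 3) = √3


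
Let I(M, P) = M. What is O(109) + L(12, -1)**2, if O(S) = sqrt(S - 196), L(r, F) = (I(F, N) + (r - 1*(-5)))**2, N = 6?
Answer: 65536 + I*sqrt(87) ≈ 65536.0 + 9.3274*I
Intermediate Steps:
L(r, F) = (5 + F + r)**2 (L(r, F) = (F + (r - 1*(-5)))**2 = (F + (r + 5))**2 = (F + (5 + r))**2 = (5 + F + r)**2)
O(S) = sqrt(-196 + S)
O(109) + L(12, -1)**2 = sqrt(-196 + 109) + ((5 - 1 + 12)**2)**2 = sqrt(-87) + (16**2)**2 = I*sqrt(87) + 256**2 = I*sqrt(87) + 65536 = 65536 + I*sqrt(87)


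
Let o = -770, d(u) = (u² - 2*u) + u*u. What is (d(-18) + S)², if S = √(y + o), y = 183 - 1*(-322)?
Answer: 467591 + 1368*I*√265 ≈ 4.6759e+5 + 22269.0*I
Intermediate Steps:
d(u) = -2*u + 2*u² (d(u) = (u² - 2*u) + u² = -2*u + 2*u²)
y = 505 (y = 183 + 322 = 505)
S = I*√265 (S = √(505 - 770) = √(-265) = I*√265 ≈ 16.279*I)
(d(-18) + S)² = (2*(-18)*(-1 - 18) + I*√265)² = (2*(-18)*(-19) + I*√265)² = (684 + I*√265)²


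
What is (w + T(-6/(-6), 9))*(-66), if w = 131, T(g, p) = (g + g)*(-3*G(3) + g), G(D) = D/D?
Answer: -8382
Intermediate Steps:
G(D) = 1
T(g, p) = 2*g*(-3 + g) (T(g, p) = (g + g)*(-3*1 + g) = (2*g)*(-3 + g) = 2*g*(-3 + g))
(w + T(-6/(-6), 9))*(-66) = (131 + 2*(-6/(-6))*(-3 - 6/(-6)))*(-66) = (131 + 2*(-6*(-1/6))*(-3 - 6*(-1/6)))*(-66) = (131 + 2*1*(-3 + 1))*(-66) = (131 + 2*1*(-2))*(-66) = (131 - 4)*(-66) = 127*(-66) = -8382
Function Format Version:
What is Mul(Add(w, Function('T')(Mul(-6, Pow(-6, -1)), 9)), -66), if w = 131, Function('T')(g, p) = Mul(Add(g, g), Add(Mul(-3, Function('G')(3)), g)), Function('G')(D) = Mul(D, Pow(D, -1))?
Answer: -8382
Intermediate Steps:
Function('G')(D) = 1
Function('T')(g, p) = Mul(2, g, Add(-3, g)) (Function('T')(g, p) = Mul(Add(g, g), Add(Mul(-3, 1), g)) = Mul(Mul(2, g), Add(-3, g)) = Mul(2, g, Add(-3, g)))
Mul(Add(w, Function('T')(Mul(-6, Pow(-6, -1)), 9)), -66) = Mul(Add(131, Mul(2, Mul(-6, Pow(-6, -1)), Add(-3, Mul(-6, Pow(-6, -1))))), -66) = Mul(Add(131, Mul(2, Mul(-6, Rational(-1, 6)), Add(-3, Mul(-6, Rational(-1, 6))))), -66) = Mul(Add(131, Mul(2, 1, Add(-3, 1))), -66) = Mul(Add(131, Mul(2, 1, -2)), -66) = Mul(Add(131, -4), -66) = Mul(127, -66) = -8382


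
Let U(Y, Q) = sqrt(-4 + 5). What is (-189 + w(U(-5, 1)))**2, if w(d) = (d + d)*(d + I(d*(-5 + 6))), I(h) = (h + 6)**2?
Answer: 7921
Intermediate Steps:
I(h) = (6 + h)**2
U(Y, Q) = 1 (U(Y, Q) = sqrt(1) = 1)
w(d) = 2*d*(d + (6 + d)**2) (w(d) = (d + d)*(d + (6 + d*(-5 + 6))**2) = (2*d)*(d + (6 + d*1)**2) = (2*d)*(d + (6 + d)**2) = 2*d*(d + (6 + d)**2))
(-189 + w(U(-5, 1)))**2 = (-189 + 2*1*(1 + (6 + 1)**2))**2 = (-189 + 2*1*(1 + 7**2))**2 = (-189 + 2*1*(1 + 49))**2 = (-189 + 2*1*50)**2 = (-189 + 100)**2 = (-89)**2 = 7921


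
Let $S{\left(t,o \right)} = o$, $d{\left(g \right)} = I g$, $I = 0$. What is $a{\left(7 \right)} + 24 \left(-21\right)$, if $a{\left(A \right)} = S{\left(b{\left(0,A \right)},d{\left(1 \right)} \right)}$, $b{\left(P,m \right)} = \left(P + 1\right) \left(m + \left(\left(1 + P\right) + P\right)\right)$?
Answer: $-504$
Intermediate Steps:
$b{\left(P,m \right)} = \left(1 + P\right) \left(1 + m + 2 P\right)$ ($b{\left(P,m \right)} = \left(1 + P\right) \left(m + \left(1 + 2 P\right)\right) = \left(1 + P\right) \left(1 + m + 2 P\right)$)
$d{\left(g \right)} = 0$ ($d{\left(g \right)} = 0 g = 0$)
$a{\left(A \right)} = 0$
$a{\left(7 \right)} + 24 \left(-21\right) = 0 + 24 \left(-21\right) = 0 - 504 = -504$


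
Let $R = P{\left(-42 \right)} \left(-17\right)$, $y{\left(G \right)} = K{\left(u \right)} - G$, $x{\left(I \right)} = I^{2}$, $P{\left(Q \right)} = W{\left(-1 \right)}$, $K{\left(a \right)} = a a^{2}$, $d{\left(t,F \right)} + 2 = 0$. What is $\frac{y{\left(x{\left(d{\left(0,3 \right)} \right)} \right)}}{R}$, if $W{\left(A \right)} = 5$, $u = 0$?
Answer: $\frac{4}{85} \approx 0.047059$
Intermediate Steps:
$d{\left(t,F \right)} = -2$ ($d{\left(t,F \right)} = -2 + 0 = -2$)
$K{\left(a \right)} = a^{3}$
$P{\left(Q \right)} = 5$
$y{\left(G \right)} = - G$ ($y{\left(G \right)} = 0^{3} - G = 0 - G = - G$)
$R = -85$ ($R = 5 \left(-17\right) = -85$)
$\frac{y{\left(x{\left(d{\left(0,3 \right)} \right)} \right)}}{R} = \frac{\left(-1\right) \left(-2\right)^{2}}{-85} = \left(-1\right) 4 \left(- \frac{1}{85}\right) = \left(-4\right) \left(- \frac{1}{85}\right) = \frac{4}{85}$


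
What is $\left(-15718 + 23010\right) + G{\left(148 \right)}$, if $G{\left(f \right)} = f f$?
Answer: $29196$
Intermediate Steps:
$G{\left(f \right)} = f^{2}$
$\left(-15718 + 23010\right) + G{\left(148 \right)} = \left(-15718 + 23010\right) + 148^{2} = 7292 + 21904 = 29196$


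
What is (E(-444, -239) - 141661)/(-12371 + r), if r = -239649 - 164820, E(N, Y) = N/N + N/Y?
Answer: 4232037/12453095 ≈ 0.33984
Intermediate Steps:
E(N, Y) = 1 + N/Y
r = -404469
(E(-444, -239) - 141661)/(-12371 + r) = ((-444 - 239)/(-239) - 141661)/(-12371 - 404469) = (-1/239*(-683) - 141661)/(-416840) = (683/239 - 141661)*(-1/416840) = -33856296/239*(-1/416840) = 4232037/12453095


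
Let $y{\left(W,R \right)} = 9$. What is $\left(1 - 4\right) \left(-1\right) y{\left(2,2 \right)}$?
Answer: $27$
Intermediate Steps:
$\left(1 - 4\right) \left(-1\right) y{\left(2,2 \right)} = \left(1 - 4\right) \left(-1\right) 9 = \left(-3\right) \left(-1\right) 9 = 3 \cdot 9 = 27$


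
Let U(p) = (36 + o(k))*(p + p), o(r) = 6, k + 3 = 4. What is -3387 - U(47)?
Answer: -7335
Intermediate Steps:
k = 1 (k = -3 + 4 = 1)
U(p) = 84*p (U(p) = (36 + 6)*(p + p) = 42*(2*p) = 84*p)
-3387 - U(47) = -3387 - 84*47 = -3387 - 1*3948 = -3387 - 3948 = -7335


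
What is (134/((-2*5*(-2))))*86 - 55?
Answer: 2606/5 ≈ 521.20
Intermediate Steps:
(134/((-2*5*(-2))))*86 - 55 = (134/((-1*10*(-2))))*86 - 55 = (134/((-10*(-2))))*86 - 55 = (134/20)*86 - 55 = (134*(1/20))*86 - 55 = (67/10)*86 - 55 = 2881/5 - 55 = 2606/5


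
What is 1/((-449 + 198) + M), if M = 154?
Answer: -1/97 ≈ -0.010309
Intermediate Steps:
1/((-449 + 198) + M) = 1/((-449 + 198) + 154) = 1/(-251 + 154) = 1/(-97) = -1/97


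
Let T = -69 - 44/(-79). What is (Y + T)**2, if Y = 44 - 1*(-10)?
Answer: 1301881/6241 ≈ 208.60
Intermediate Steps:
Y = 54 (Y = 44 + 10 = 54)
T = -5407/79 (T = -69 - 44*(-1)/79 = -69 - 1*(-44/79) = -69 + 44/79 = -5407/79 ≈ -68.443)
(Y + T)**2 = (54 - 5407/79)**2 = (-1141/79)**2 = 1301881/6241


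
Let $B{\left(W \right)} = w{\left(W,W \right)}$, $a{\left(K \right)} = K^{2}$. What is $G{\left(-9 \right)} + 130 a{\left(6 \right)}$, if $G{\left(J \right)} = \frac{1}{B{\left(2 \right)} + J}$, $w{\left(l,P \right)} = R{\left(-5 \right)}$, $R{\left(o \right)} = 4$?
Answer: $\frac{23399}{5} \approx 4679.8$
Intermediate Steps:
$w{\left(l,P \right)} = 4$
$B{\left(W \right)} = 4$
$G{\left(J \right)} = \frac{1}{4 + J}$
$G{\left(-9 \right)} + 130 a{\left(6 \right)} = \frac{1}{4 - 9} + 130 \cdot 6^{2} = \frac{1}{-5} + 130 \cdot 36 = - \frac{1}{5} + 4680 = \frac{23399}{5}$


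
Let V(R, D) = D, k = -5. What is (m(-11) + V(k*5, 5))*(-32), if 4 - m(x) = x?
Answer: -640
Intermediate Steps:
m(x) = 4 - x
(m(-11) + V(k*5, 5))*(-32) = ((4 - 1*(-11)) + 5)*(-32) = ((4 + 11) + 5)*(-32) = (15 + 5)*(-32) = 20*(-32) = -640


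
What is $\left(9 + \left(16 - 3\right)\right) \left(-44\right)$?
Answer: $-968$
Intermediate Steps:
$\left(9 + \left(16 - 3\right)\right) \left(-44\right) = \left(9 + 13\right) \left(-44\right) = 22 \left(-44\right) = -968$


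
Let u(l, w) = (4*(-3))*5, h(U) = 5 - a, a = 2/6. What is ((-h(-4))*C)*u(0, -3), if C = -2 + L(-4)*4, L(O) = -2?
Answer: -2800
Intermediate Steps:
a = ⅓ (a = 2*(⅙) = ⅓ ≈ 0.33333)
h(U) = 14/3 (h(U) = 5 - 1*⅓ = 5 - ⅓ = 14/3)
u(l, w) = -60 (u(l, w) = -12*5 = -60)
C = -10 (C = -2 - 2*4 = -2 - 8 = -10)
((-h(-4))*C)*u(0, -3) = (-1*14/3*(-10))*(-60) = -14/3*(-10)*(-60) = (140/3)*(-60) = -2800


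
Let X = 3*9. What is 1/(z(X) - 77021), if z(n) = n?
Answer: -1/76994 ≈ -1.2988e-5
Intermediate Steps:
X = 27
1/(z(X) - 77021) = 1/(27 - 77021) = 1/(-76994) = -1/76994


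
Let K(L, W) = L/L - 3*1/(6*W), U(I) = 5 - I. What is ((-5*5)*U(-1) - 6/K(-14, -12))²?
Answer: 15163236/625 ≈ 24261.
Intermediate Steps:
K(L, W) = 1 - 1/(2*W) (K(L, W) = 1 - 3*1/(6*W) = 1 - 1/(2*W))
((-5*5)*U(-1) - 6/K(-14, -12))² = ((-5*5)*(5 - 1*(-1)) - 6*(-12/(-½ - 12)))² = (-25*(5 + 1) - 6/((-1/12*(-25/2))))² = (-25*6 - 6/25/24)² = (-150 - 6*24/25)² = (-150 - 144/25)² = (-3894/25)² = 15163236/625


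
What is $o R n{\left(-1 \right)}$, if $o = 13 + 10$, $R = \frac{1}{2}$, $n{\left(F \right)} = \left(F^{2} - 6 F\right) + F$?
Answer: $69$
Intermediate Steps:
$n{\left(F \right)} = F^{2} - 5 F$
$R = \frac{1}{2} \approx 0.5$
$o = 23$
$o R n{\left(-1 \right)} = 23 \cdot \frac{1}{2} \left(- (-5 - 1)\right) = \frac{23 \left(\left(-1\right) \left(-6\right)\right)}{2} = \frac{23}{2} \cdot 6 = 69$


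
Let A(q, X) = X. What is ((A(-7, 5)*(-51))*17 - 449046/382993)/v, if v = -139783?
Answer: 18249711/588306709 ≈ 0.031021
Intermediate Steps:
((A(-7, 5)*(-51))*17 - 449046/382993)/v = ((5*(-51))*17 - 449046/382993)/(-139783) = (-255*17 - 449046*1/382993)*(-1/139783) = (-4335 - 34542/29461)*(-1/139783) = -127747977/29461*(-1/139783) = 18249711/588306709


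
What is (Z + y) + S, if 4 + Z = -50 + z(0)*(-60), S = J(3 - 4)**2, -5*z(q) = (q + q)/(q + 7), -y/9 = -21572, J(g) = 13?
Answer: 194263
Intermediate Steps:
y = 194148 (y = -9*(-21572) = 194148)
z(q) = -2*q/(5*(7 + q)) (z(q) = -(q + q)/(5*(q + 7)) = -2*q/(5*(7 + q)))
S = 169 (S = 13**2 = 169)
Z = -54 (Z = -4 + (-50 - 2*0/(35 + 5*0)*(-60)) = -4 + (-50 - 2*0/(35 + 0)*(-60)) = -4 + (-50 - 2*0/35*(-60)) = -4 + (-50 - 2*0*1/35*(-60)) = -4 + (-50 + 0*(-60)) = -4 + (-50 + 0) = -4 - 50 = -54)
(Z + y) + S = (-54 + 194148) + 169 = 194094 + 169 = 194263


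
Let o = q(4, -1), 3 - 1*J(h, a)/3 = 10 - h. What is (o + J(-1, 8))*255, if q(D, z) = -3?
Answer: -6885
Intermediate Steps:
J(h, a) = -21 + 3*h (J(h, a) = 9 - 3*(10 - h) = 9 + (-30 + 3*h) = -21 + 3*h)
o = -3
(o + J(-1, 8))*255 = (-3 + (-21 + 3*(-1)))*255 = (-3 + (-21 - 3))*255 = (-3 - 24)*255 = -27*255 = -6885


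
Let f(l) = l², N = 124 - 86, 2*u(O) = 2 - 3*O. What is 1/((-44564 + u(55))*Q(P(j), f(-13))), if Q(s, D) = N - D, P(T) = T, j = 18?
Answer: 2/11697121 ≈ 1.7098e-7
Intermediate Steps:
u(O) = 1 - 3*O/2 (u(O) = (2 - 3*O)/2 = 1 - 3*O/2)
N = 38
Q(s, D) = 38 - D
1/((-44564 + u(55))*Q(P(j), f(-13))) = 1/((-44564 + (1 - 3/2*55))*(38 - 1*(-13)²)) = 1/((-44564 + (1 - 165/2))*(38 - 1*169)) = 1/((-44564 - 163/2)*(38 - 169)) = 1/(-89291/2*(-131)) = -2/89291*(-1/131) = 2/11697121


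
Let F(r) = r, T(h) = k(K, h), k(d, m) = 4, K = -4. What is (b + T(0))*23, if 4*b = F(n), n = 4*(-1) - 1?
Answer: 253/4 ≈ 63.250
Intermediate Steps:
T(h) = 4
n = -5 (n = -4 - 1 = -5)
b = -5/4 (b = (¼)*(-5) = -5/4 ≈ -1.2500)
(b + T(0))*23 = (-5/4 + 4)*23 = (11/4)*23 = 253/4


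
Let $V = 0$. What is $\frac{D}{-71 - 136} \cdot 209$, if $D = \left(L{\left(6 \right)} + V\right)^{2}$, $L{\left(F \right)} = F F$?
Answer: $- \frac{30096}{23} \approx -1308.5$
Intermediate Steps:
$L{\left(F \right)} = F^{2}$
$D = 1296$ ($D = \left(6^{2} + 0\right)^{2} = \left(36 + 0\right)^{2} = 36^{2} = 1296$)
$\frac{D}{-71 - 136} \cdot 209 = \frac{1296}{-71 - 136} \cdot 209 = \frac{1296}{-207} \cdot 209 = 1296 \left(- \frac{1}{207}\right) 209 = \left(- \frac{144}{23}\right) 209 = - \frac{30096}{23}$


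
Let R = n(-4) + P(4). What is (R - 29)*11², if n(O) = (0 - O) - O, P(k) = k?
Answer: -2057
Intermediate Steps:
n(O) = -2*O (n(O) = -O - O = -2*O)
R = 12 (R = -2*(-4) + 4 = 8 + 4 = 12)
(R - 29)*11² = (12 - 29)*11² = -17*121 = -2057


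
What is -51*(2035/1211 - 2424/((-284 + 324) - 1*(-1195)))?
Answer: 21534189/1495585 ≈ 14.398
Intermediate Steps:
-51*(2035/1211 - 2424/((-284 + 324) - 1*(-1195))) = -51*(2035*(1/1211) - 2424/(40 + 1195)) = -51*(2035/1211 - 2424/1235) = -51*(-422239/1495585) = 21534189/1495585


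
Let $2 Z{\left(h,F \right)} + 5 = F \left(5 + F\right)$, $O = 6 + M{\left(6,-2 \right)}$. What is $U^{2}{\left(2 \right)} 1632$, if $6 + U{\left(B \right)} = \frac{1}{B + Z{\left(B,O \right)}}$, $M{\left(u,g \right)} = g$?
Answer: $\frac{70606848}{1225} \approx 57638.0$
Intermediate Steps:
$O = 4$ ($O = 6 - 2 = 4$)
$Z{\left(h,F \right)} = - \frac{5}{2} + \frac{F \left(5 + F\right)}{2}$
$U{\left(B \right)} = -6 + \frac{1}{\frac{31}{2} + B}$ ($U{\left(B \right)} = -6 + \frac{1}{B + \left(- \frac{5}{2} + \frac{4^{2}}{2} + \frac{5}{2} \cdot 4\right)} = -6 + \frac{1}{B + \left(- \frac{5}{2} + \frac{1}{2} \cdot 16 + 10\right)} = -6 + \frac{1}{B + \left(- \frac{5}{2} + 8 + 10\right)} = -6 + \frac{1}{B + \frac{31}{2}} = -6 + \frac{1}{\frac{31}{2} + B}$)
$U^{2}{\left(2 \right)} 1632 = \left(\frac{4 \left(-46 - 6\right)}{31 + 2 \cdot 2}\right)^{2} \cdot 1632 = \left(\frac{4 \left(-46 - 6\right)}{31 + 4}\right)^{2} \cdot 1632 = \left(4 \cdot \frac{1}{35} \left(-52\right)\right)^{2} \cdot 1632 = \left(- \frac{208}{35}\right)^{2} \cdot 1632 = \frac{43264}{1225} \cdot 1632 = \frac{70606848}{1225}$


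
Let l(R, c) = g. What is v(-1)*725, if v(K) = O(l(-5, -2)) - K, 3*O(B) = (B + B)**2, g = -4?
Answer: 48575/3 ≈ 16192.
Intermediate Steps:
l(R, c) = -4
O(B) = 4*B**2/3 (O(B) = (B + B)**2/3 = (2*B)**2/3 = (4*B**2)/3 = 4*B**2/3)
v(K) = 64/3 - K (v(K) = (4/3)*(-4)**2 - K = (4/3)*16 - K = 64/3 - K)
v(-1)*725 = (64/3 - 1*(-1))*725 = (64/3 + 1)*725 = (67/3)*725 = 48575/3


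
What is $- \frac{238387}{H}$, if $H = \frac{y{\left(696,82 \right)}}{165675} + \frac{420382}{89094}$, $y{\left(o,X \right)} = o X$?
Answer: $- \frac{586457783675025}{12455260103} \approx -47085.0$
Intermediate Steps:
$y{\left(o,X \right)} = X o$
$H = \frac{12455260103}{2460108075}$ ($H = \frac{82 \cdot 696}{165675} + \frac{420382}{89094} = 57072 \cdot \frac{1}{165675} + 420382 \cdot \frac{1}{89094} = \frac{19024}{55225} + \frac{210191}{44547} = \frac{12455260103}{2460108075} \approx 5.0629$)
$- \frac{238387}{H} = - \frac{238387}{\frac{12455260103}{2460108075}} = \left(-238387\right) \frac{2460108075}{12455260103} = - \frac{586457783675025}{12455260103}$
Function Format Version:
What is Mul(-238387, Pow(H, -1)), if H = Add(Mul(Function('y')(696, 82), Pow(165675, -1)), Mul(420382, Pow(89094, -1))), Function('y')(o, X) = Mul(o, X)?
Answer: Rational(-586457783675025, 12455260103) ≈ -47085.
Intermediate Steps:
Function('y')(o, X) = Mul(X, o)
H = Rational(12455260103, 2460108075) (H = Add(Mul(Mul(82, 696), Pow(165675, -1)), Mul(420382, Pow(89094, -1))) = Add(Mul(57072, Rational(1, 165675)), Mul(420382, Rational(1, 89094))) = Add(Rational(19024, 55225), Rational(210191, 44547)) = Rational(12455260103, 2460108075) ≈ 5.0629)
Mul(-238387, Pow(H, -1)) = Mul(-238387, Pow(Rational(12455260103, 2460108075), -1)) = Mul(-238387, Rational(2460108075, 12455260103)) = Rational(-586457783675025, 12455260103)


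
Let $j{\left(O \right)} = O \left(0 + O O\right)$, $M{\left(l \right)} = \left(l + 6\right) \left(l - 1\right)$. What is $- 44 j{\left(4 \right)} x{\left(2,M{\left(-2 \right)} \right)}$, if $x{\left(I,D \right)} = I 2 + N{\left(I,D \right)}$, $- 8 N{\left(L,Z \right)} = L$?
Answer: $-10560$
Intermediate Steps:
$N{\left(L,Z \right)} = - \frac{L}{8}$
$M{\left(l \right)} = \left(-1 + l\right) \left(6 + l\right)$ ($M{\left(l \right)} = \left(6 + l\right) \left(-1 + l\right) = \left(-1 + l\right) \left(6 + l\right)$)
$j{\left(O \right)} = O^{3}$ ($j{\left(O \right)} = O \left(0 + O^{2}\right) = O O^{2} = O^{3}$)
$x{\left(I,D \right)} = \frac{15 I}{8}$ ($x{\left(I,D \right)} = I 2 - \frac{I}{8} = 2 I - \frac{I}{8} = \frac{15 I}{8}$)
$- 44 j{\left(4 \right)} x{\left(2,M{\left(-2 \right)} \right)} = - 44 \cdot 4^{3} \cdot \frac{15}{8} \cdot 2 = \left(-44\right) 64 \cdot \frac{15}{4} = \left(-2816\right) \frac{15}{4} = -10560$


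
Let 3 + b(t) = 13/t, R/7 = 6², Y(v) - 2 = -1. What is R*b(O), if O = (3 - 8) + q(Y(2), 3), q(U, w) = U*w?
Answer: -2394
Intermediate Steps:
Y(v) = 1 (Y(v) = 2 - 1 = 1)
O = -2 (O = (3 - 8) + 1*3 = -5 + 3 = -2)
R = 252 (R = 7*6² = 7*36 = 252)
b(t) = -3 + 13/t
R*b(O) = 252*(-3 + 13/(-2)) = 252*(-3 + 13*(-½)) = 252*(-3 - 13/2) = 252*(-19/2) = -2394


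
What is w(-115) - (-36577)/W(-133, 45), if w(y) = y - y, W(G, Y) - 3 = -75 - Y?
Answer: -36577/117 ≈ -312.62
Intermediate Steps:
W(G, Y) = -72 - Y (W(G, Y) = 3 + (-75 - Y) = -72 - Y)
w(y) = 0
w(-115) - (-36577)/W(-133, 45) = 0 - (-36577)/(-72 - 1*45) = 0 - (-36577)/(-72 - 45) = 0 - (-36577)/(-117) = 0 - (-36577)*(-1)/117 = 0 - 1*36577/117 = 0 - 36577/117 = -36577/117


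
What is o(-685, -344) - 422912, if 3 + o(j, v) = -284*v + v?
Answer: -325563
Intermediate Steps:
o(j, v) = -3 - 283*v (o(j, v) = -3 + (-284*v + v) = -3 - 283*v)
o(-685, -344) - 422912 = (-3 - 283*(-344)) - 422912 = (-3 + 97352) - 422912 = 97349 - 422912 = -325563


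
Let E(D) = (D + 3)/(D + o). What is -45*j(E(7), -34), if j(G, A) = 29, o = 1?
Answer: -1305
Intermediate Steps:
E(D) = (3 + D)/(1 + D) (E(D) = (D + 3)/(D + 1) = (3 + D)/(1 + D))
-45*j(E(7), -34) = -45*29 = -1305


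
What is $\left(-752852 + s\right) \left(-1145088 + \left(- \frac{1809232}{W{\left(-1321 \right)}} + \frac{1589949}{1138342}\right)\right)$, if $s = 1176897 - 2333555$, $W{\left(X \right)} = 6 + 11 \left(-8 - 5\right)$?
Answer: $\frac{168533351726203450225}{77976427} \approx 2.1613 \cdot 10^{12}$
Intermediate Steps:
$W{\left(X \right)} = -137$ ($W{\left(X \right)} = 6 + 11 \left(-13\right) = 6 - 143 = -137$)
$s = -1156658$ ($s = 1176897 - 2333555 = -1156658$)
$\left(-752852 + s\right) \left(-1145088 + \left(- \frac{1809232}{W{\left(-1321 \right)}} + \frac{1589949}{1138342}\right)\right) = \left(-752852 - 1156658\right) \left(-1145088 + \left(- \frac{1809232}{-137} + \frac{1589949}{1138342}\right)\right) = - 1909510 \left(-1145088 + \left(\left(-1809232\right) \left(- \frac{1}{137}\right) + 1589949 \cdot \frac{1}{1138342}\right)\right) = - 1909510 \left(-1145088 + \left(\frac{1809232}{137} + \frac{1589949}{1138342}\right)\right) = - 1909510 \left(-1145088 + \frac{2059742596357}{155952854}\right) = \left(-1909510\right) \left(- \frac{176519999084795}{155952854}\right) = \frac{168533351726203450225}{77976427}$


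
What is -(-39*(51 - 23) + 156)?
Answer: 936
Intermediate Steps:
-(-39*(51 - 23) + 156) = -(-39*28 + 156) = -(-1092 + 156) = -1*(-936) = 936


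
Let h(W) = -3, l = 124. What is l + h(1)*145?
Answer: -311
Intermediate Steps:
l + h(1)*145 = 124 - 3*145 = 124 - 435 = -311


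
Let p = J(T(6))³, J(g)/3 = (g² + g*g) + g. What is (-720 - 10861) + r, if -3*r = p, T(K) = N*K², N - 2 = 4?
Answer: -7363214495417149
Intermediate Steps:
N = 6 (N = 2 + 4 = 6)
T(K) = 6*K²
J(g) = 3*g + 6*g² (J(g) = 3*((g² + g*g) + g) = 3*((g² + g²) + g) = 3*(2*g² + g) = 3*(g + 2*g²) = 3*g + 6*g²)
p = 22089643486216704 (p = (3*(6*6²)*(1 + 2*(6*6²)))³ = (3*(6*36)*(1 + 2*(6*36)))³ = (3*216*(1 + 2*216))³ = (3*216*(1 + 432))³ = (3*216*433)³ = 280584³ = 22089643486216704)
r = -7363214495405568 (r = -⅓*22089643486216704 = -7363214495405568)
(-720 - 10861) + r = (-720 - 10861) - 7363214495405568 = -11581 - 7363214495405568 = -7363214495417149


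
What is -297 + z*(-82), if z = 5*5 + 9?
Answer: -3085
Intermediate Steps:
z = 34 (z = 25 + 9 = 34)
-297 + z*(-82) = -297 + 34*(-82) = -297 - 2788 = -3085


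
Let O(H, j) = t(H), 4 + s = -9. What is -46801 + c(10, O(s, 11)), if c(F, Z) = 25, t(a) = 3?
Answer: -46776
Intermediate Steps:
s = -13 (s = -4 - 9 = -13)
O(H, j) = 3
-46801 + c(10, O(s, 11)) = -46801 + 25 = -46776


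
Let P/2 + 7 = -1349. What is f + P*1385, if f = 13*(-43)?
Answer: -3756679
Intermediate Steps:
P = -2712 (P = -14 + 2*(-1349) = -14 - 2698 = -2712)
f = -559
f + P*1385 = -559 - 2712*1385 = -559 - 3756120 = -3756679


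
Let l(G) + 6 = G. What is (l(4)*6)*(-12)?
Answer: 144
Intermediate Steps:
l(G) = -6 + G
(l(4)*6)*(-12) = ((-6 + 4)*6)*(-12) = -2*6*(-12) = -12*(-12) = 144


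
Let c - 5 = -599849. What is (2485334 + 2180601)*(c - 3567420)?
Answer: -19444182951840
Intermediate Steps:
c = -599844 (c = 5 - 599849 = -599844)
(2485334 + 2180601)*(c - 3567420) = (2485334 + 2180601)*(-599844 - 3567420) = 4665935*(-4167264) = -19444182951840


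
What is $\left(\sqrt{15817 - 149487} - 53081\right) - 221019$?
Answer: $-274100 + i \sqrt{133670} \approx -2.741 \cdot 10^{5} + 365.61 i$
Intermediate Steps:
$\left(\sqrt{15817 - 149487} - 53081\right) - 221019 = \left(\sqrt{-133670} - 53081\right) - 221019 = \left(i \sqrt{133670} - 53081\right) - 221019 = \left(-53081 + i \sqrt{133670}\right) - 221019 = -274100 + i \sqrt{133670}$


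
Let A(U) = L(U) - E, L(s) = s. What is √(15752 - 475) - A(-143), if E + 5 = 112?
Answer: 250 + √15277 ≈ 373.60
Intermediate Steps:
E = 107 (E = -5 + 112 = 107)
A(U) = -107 + U (A(U) = U - 1*107 = U - 107 = -107 + U)
√(15752 - 475) - A(-143) = √(15752 - 475) - (-107 - 143) = √15277 - 1*(-250) = √15277 + 250 = 250 + √15277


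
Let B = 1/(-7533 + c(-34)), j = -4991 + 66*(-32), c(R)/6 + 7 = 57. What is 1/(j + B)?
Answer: -7233/51376000 ≈ -0.00014079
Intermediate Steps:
c(R) = 300 (c(R) = -42 + 6*57 = -42 + 342 = 300)
j = -7103 (j = -4991 - 2112 = -7103)
B = -1/7233 (B = 1/(-7533 + 300) = 1/(-7233) = -1/7233 ≈ -0.00013826)
1/(j + B) = 1/(-7103 - 1/7233) = 1/(-51376000/7233) = -7233/51376000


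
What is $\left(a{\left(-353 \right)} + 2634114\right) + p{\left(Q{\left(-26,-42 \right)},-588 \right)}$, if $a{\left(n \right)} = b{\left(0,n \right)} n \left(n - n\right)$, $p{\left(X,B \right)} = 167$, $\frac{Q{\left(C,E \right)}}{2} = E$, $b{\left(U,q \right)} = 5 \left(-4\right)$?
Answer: $2634281$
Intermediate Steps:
$b{\left(U,q \right)} = -20$
$Q{\left(C,E \right)} = 2 E$
$a{\left(n \right)} = 0$ ($a{\left(n \right)} = - 20 n \left(n - n\right) = - 20 n 0 = 0$)
$\left(a{\left(-353 \right)} + 2634114\right) + p{\left(Q{\left(-26,-42 \right)},-588 \right)} = \left(0 + 2634114\right) + 167 = 2634114 + 167 = 2634281$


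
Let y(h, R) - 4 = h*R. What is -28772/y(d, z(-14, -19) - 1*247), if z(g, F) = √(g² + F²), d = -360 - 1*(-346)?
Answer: -12451083/1484534 - 50351*√557/1484534 ≈ -9.1877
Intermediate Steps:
d = -14 (d = -360 + 346 = -14)
z(g, F) = √(F² + g²)
y(h, R) = 4 + R*h (y(h, R) = 4 + h*R = 4 + R*h)
-28772/y(d, z(-14, -19) - 1*247) = -28772/(4 + (√((-19)² + (-14)²) - 1*247)*(-14)) = -28772/(4 + (√(361 + 196) - 247)*(-14)) = -28772/(4 + (√557 - 247)*(-14)) = -28772/(4 + (-247 + √557)*(-14)) = -28772/(4 + (3458 - 14*√557)) = -28772/(3462 - 14*√557)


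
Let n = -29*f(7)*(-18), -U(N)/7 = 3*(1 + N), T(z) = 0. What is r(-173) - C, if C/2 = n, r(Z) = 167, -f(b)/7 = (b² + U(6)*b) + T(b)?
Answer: -7161673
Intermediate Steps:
U(N) = -21 - 21*N (U(N) = -21*(1 + N) = -7*(3 + 3*N) = -21 - 21*N)
f(b) = -7*b² + 1029*b (f(b) = -7*((b² + (-21 - 21*6)*b) + 0) = -7*((b² + (-21 - 126)*b) + 0) = -7*((b² - 147*b) + 0) = -7*(b² - 147*b) = -7*b² + 1029*b)
n = 3580920 (n = -203*7*(147 - 1*7)*(-18) = -203*7*(147 - 7)*(-18) = -203*7*140*(-18) = -29*6860*(-18) = -198940*(-18) = 3580920)
C = 7161840 (C = 2*3580920 = 7161840)
r(-173) - C = 167 - 1*7161840 = 167 - 7161840 = -7161673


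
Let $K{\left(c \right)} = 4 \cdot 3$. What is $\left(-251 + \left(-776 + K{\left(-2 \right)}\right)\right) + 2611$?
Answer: $1596$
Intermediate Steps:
$K{\left(c \right)} = 12$
$\left(-251 + \left(-776 + K{\left(-2 \right)}\right)\right) + 2611 = \left(-251 + \left(-776 + 12\right)\right) + 2611 = \left(-251 - 764\right) + 2611 = -1015 + 2611 = 1596$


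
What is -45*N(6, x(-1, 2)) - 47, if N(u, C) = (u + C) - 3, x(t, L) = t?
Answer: -137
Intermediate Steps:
N(u, C) = -3 + C + u (N(u, C) = (C + u) - 3 = -3 + C + u)
-45*N(6, x(-1, 2)) - 47 = -45*(-3 - 1 + 6) - 47 = -45*2 - 47 = -90 - 47 = -137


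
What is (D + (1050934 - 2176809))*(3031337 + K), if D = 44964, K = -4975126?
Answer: 2101062911779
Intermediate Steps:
(D + (1050934 - 2176809))*(3031337 + K) = (44964 + (1050934 - 2176809))*(3031337 - 4975126) = (44964 - 1125875)*(-1943789) = -1080911*(-1943789) = 2101062911779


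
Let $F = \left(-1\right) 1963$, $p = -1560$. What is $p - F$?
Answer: $403$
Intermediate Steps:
$F = -1963$
$p - F = -1560 - -1963 = -1560 + 1963 = 403$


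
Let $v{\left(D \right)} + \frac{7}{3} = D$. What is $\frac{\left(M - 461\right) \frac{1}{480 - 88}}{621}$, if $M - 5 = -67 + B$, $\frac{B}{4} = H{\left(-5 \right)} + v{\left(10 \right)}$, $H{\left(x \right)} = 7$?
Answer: $- \frac{199}{104328} \approx -0.0019074$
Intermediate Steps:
$v{\left(D \right)} = - \frac{7}{3} + D$
$B = \frac{176}{3}$ ($B = 4 \left(7 + \left(- \frac{7}{3} + 10\right)\right) = 4 \left(7 + \frac{23}{3}\right) = 4 \cdot \frac{44}{3} = \frac{176}{3} \approx 58.667$)
$M = - \frac{10}{3}$ ($M = 5 + \left(-67 + \frac{176}{3}\right) = 5 - \frac{25}{3} = - \frac{10}{3} \approx -3.3333$)
$\frac{\left(M - 461\right) \frac{1}{480 - 88}}{621} = \frac{\left(- \frac{10}{3} - 461\right) \frac{1}{480 - 88}}{621} = - \frac{1393}{3 \cdot 392} \cdot \frac{1}{621} = \left(- \frac{1393}{3}\right) \frac{1}{392} \cdot \frac{1}{621} = \left(- \frac{199}{168}\right) \frac{1}{621} = - \frac{199}{104328}$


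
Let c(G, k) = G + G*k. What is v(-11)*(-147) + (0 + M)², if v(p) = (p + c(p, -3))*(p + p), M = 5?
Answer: 35599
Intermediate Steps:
v(p) = -2*p² (v(p) = (p + p*(1 - 3))*(p + p) = (p + p*(-2))*(2*p) = (p - 2*p)*(2*p) = (-p)*(2*p) = -2*p²)
v(-11)*(-147) + (0 + M)² = -2*(-11)²*(-147) + (0 + 5)² = -2*121*(-147) + 5² = -242*(-147) + 25 = 35574 + 25 = 35599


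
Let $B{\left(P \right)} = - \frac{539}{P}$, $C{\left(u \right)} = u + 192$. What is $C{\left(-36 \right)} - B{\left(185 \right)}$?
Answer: $\frac{29399}{185} \approx 158.91$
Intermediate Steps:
$C{\left(u \right)} = 192 + u$
$C{\left(-36 \right)} - B{\left(185 \right)} = \left(192 - 36\right) - - \frac{539}{185} = 156 - \left(-539\right) \frac{1}{185} = 156 - - \frac{539}{185} = 156 + \frac{539}{185} = \frac{29399}{185}$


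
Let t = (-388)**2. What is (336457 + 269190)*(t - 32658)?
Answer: 71397302242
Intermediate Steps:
t = 150544
(336457 + 269190)*(t - 32658) = (336457 + 269190)*(150544 - 32658) = 605647*117886 = 71397302242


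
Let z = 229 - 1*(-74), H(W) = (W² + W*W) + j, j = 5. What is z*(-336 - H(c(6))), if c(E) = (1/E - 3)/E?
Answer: -22346957/216 ≈ -1.0346e+5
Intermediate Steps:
c(E) = (-3 + 1/E)/E
H(W) = 5 + 2*W² (H(W) = (W² + W*W) + 5 = (W² + W²) + 5 = 2*W² + 5 = 5 + 2*W²)
z = 303 (z = 229 + 74 = 303)
z*(-336 - H(c(6))) = 303*(-336 - (5 + 2*((1 - 3*6)/6²)²)) = 303*(-336 - (5 + 2*((1 - 18)/36)²)) = 303*(-336 - (5 + 2*((1/36)*(-17))²)) = 303*(-336 - (5 + 2*(-17/36)²)) = 303*(-336 - (5 + 2*(289/1296))) = 303*(-336 - (5 + 289/648)) = 303*(-336 - 1*3529/648) = 303*(-336 - 3529/648) = 303*(-221257/648) = -22346957/216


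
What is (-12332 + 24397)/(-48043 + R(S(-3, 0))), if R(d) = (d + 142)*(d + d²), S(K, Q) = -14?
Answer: -12065/24747 ≈ -0.48753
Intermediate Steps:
R(d) = (142 + d)*(d + d²)
(-12332 + 24397)/(-48043 + R(S(-3, 0))) = (-12332 + 24397)/(-48043 - 14*(142 + (-14)² + 143*(-14))) = 12065/(-48043 - 14*(142 + 196 - 2002)) = 12065/(-48043 - 14*(-1664)) = 12065/(-48043 + 23296) = 12065/(-24747) = 12065*(-1/24747) = -12065/24747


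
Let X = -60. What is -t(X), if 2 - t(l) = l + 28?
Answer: -34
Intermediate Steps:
t(l) = -26 - l (t(l) = 2 - (l + 28) = 2 - (28 + l) = 2 + (-28 - l) = -26 - l)
-t(X) = -(-26 - 1*(-60)) = -(-26 + 60) = -1*34 = -34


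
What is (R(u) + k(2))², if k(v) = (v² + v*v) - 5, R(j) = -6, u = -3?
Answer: 9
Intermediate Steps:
k(v) = -5 + 2*v² (k(v) = (v² + v²) - 5 = 2*v² - 5 = -5 + 2*v²)
(R(u) + k(2))² = (-6 + (-5 + 2*2²))² = (-6 + (-5 + 2*4))² = (-6 + (-5 + 8))² = (-6 + 3)² = (-3)² = 9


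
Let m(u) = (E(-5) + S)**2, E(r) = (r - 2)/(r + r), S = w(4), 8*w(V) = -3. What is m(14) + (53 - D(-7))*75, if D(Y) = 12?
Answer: 4920169/1600 ≈ 3075.1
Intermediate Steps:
w(V) = -3/8 (w(V) = (1/8)*(-3) = -3/8)
S = -3/8 ≈ -0.37500
E(r) = (-2 + r)/(2*r) (E(r) = (-2 + r)/((2*r)) = (-2 + r)*(1/(2*r)) = (-2 + r)/(2*r))
m(u) = 169/1600 (m(u) = ((1/2)*(-2 - 5)/(-5) - 3/8)**2 = ((1/2)*(-1/5)*(-7) - 3/8)**2 = (7/10 - 3/8)**2 = (13/40)**2 = 169/1600)
m(14) + (53 - D(-7))*75 = 169/1600 + (53 - 1*12)*75 = 169/1600 + (53 - 12)*75 = 169/1600 + 41*75 = 169/1600 + 3075 = 4920169/1600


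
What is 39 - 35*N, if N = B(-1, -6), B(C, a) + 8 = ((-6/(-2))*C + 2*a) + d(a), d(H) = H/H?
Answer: 809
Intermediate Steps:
d(H) = 1
B(C, a) = -7 + 2*a + 3*C (B(C, a) = -8 + (((-6/(-2))*C + 2*a) + 1) = -8 + (((-6*(-½))*C + 2*a) + 1) = -8 + ((3*C + 2*a) + 1) = -8 + ((2*a + 3*C) + 1) = -8 + (1 + 2*a + 3*C) = -7 + 2*a + 3*C)
N = -22 (N = -7 + 2*(-6) + 3*(-1) = -7 - 12 - 3 = -22)
39 - 35*N = 39 - 35*(-22) = 39 + 770 = 809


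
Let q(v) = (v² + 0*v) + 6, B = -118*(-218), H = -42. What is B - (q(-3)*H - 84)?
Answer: 26438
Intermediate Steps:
B = 25724
q(v) = 6 + v² (q(v) = (v² + 0) + 6 = v² + 6 = 6 + v²)
B - (q(-3)*H - 84) = 25724 - ((6 + (-3)²)*(-42) - 84) = 25724 - ((6 + 9)*(-42) - 84) = 25724 - (15*(-42) - 84) = 25724 - (-630 - 84) = 25724 - 1*(-714) = 25724 + 714 = 26438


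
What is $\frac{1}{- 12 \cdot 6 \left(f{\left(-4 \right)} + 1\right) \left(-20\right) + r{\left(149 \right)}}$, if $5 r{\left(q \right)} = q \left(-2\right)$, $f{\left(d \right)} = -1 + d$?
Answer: $- \frac{5}{29098} \approx -0.00017183$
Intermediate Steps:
$r{\left(q \right)} = - \frac{2 q}{5}$ ($r{\left(q \right)} = \frac{q \left(-2\right)}{5} = \frac{\left(-2\right) q}{5} = - \frac{2 q}{5}$)
$\frac{1}{- 12 \cdot 6 \left(f{\left(-4 \right)} + 1\right) \left(-20\right) + r{\left(149 \right)}} = \frac{1}{- 12 \cdot 6 \left(\left(-1 - 4\right) + 1\right) \left(-20\right) - \frac{298}{5}} = \frac{1}{- 12 \cdot 6 \left(-5 + 1\right) \left(-20\right) - \frac{298}{5}} = \frac{1}{- 12 \cdot 6 \left(-4\right) \left(-20\right) - \frac{298}{5}} = \frac{1}{\left(-12\right) \left(-24\right) \left(-20\right) - \frac{298}{5}} = \frac{1}{288 \left(-20\right) - \frac{298}{5}} = \frac{1}{-5760 - \frac{298}{5}} = \frac{1}{- \frac{29098}{5}} = - \frac{5}{29098}$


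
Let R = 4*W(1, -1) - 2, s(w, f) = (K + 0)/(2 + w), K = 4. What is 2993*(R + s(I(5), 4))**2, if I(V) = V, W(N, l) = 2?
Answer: 6333188/49 ≈ 1.2925e+5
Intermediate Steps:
s(w, f) = 4/(2 + w) (s(w, f) = (4 + 0)/(2 + w) = 4/(2 + w))
R = 6 (R = 4*2 - 2 = 8 - 2 = 6)
2993*(R + s(I(5), 4))**2 = 2993*(6 + 4/(2 + 5))**2 = 2993*(6 + 4/7)**2 = 2993*(46/7)**2 = 2993*(2116/49) = 6333188/49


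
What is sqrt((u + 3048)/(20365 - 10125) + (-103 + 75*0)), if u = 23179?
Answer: 3*I*sqrt(1142770)/320 ≈ 10.022*I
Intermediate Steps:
sqrt((u + 3048)/(20365 - 10125) + (-103 + 75*0)) = sqrt((23179 + 3048)/(20365 - 10125) + (-103 + 75*0)) = sqrt(26227/10240 + (-103 + 0)) = sqrt(26227*(1/10240) - 103) = sqrt(26227/10240 - 103) = sqrt(-1028493/10240) = 3*I*sqrt(1142770)/320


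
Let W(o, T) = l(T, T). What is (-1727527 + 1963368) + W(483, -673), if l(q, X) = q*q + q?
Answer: 688097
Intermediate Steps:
l(q, X) = q + q² (l(q, X) = q² + q = q + q²)
W(o, T) = T*(1 + T)
(-1727527 + 1963368) + W(483, -673) = (-1727527 + 1963368) - 673*(1 - 673) = 235841 - 673*(-672) = 235841 + 452256 = 688097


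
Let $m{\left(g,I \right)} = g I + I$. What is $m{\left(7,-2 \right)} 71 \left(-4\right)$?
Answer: $4544$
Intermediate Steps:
$m{\left(g,I \right)} = I + I g$ ($m{\left(g,I \right)} = I g + I = I + I g$)
$m{\left(7,-2 \right)} 71 \left(-4\right) = - 2 \left(1 + 7\right) 71 \left(-4\right) = \left(-2\right) 8 \cdot 71 \left(-4\right) = \left(-16\right) 71 \left(-4\right) = \left(-1136\right) \left(-4\right) = 4544$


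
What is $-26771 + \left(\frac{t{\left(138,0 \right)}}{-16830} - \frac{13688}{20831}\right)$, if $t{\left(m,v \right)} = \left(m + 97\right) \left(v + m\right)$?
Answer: $- \frac{312881216540}{11686191} \approx -26774.0$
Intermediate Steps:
$t{\left(m,v \right)} = \left(97 + m\right) \left(m + v\right)$
$-26771 + \left(\frac{t{\left(138,0 \right)}}{-16830} - \frac{13688}{20831}\right) = -26771 + \left(\frac{138^{2} + 97 \cdot 138 + 97 \cdot 0 + 138 \cdot 0}{-16830} - \frac{13688}{20831}\right) = -26771 + \left(\left(19044 + 13386 + 0 + 0\right) \left(- \frac{1}{16830}\right) - \frac{13688}{20831}\right) = -26771 + \left(32430 \left(- \frac{1}{16830}\right) - \frac{13688}{20831}\right) = -26771 - \frac{30197279}{11686191} = - \frac{312881216540}{11686191}$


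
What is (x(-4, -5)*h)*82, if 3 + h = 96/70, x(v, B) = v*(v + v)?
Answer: -149568/35 ≈ -4273.4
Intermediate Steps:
x(v, B) = 2*v**2 (x(v, B) = v*(2*v) = 2*v**2)
h = -57/35 (h = -3 + 96/70 = -3 + 96*(1/70) = -3 + 48/35 = -57/35 ≈ -1.6286)
(x(-4, -5)*h)*82 = ((2*(-4)**2)*(-57/35))*82 = ((2*16)*(-57/35))*82 = (32*(-57/35))*82 = -1824/35*82 = -149568/35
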